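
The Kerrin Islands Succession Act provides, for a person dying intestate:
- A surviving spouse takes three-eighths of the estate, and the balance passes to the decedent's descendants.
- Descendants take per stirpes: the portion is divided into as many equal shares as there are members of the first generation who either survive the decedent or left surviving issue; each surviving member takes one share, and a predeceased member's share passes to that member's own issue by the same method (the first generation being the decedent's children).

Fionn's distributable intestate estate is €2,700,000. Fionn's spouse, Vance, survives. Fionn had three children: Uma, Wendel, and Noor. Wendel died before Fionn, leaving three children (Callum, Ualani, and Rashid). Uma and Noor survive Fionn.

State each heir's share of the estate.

Vance takes three-eighths of €2,700,000 = €1,012,500. The remaining €1,687,500 passes to the descendants.
The descendants' portion (€1,687,500) is divided into 3 shares of €562,500: Uma and Noor each take €562,500; Wendel's €562,500 share passes to Wendel's issue.
Wendel's share (€562,500) is divided into 3 shares of €187,500: Callum, Ualani, and Rashid each take €187,500.

Vance: €1,012,500; Uma: €562,500; Callum: €187,500; Ualani: €187,500; Rashid: €187,500; Noor: €562,500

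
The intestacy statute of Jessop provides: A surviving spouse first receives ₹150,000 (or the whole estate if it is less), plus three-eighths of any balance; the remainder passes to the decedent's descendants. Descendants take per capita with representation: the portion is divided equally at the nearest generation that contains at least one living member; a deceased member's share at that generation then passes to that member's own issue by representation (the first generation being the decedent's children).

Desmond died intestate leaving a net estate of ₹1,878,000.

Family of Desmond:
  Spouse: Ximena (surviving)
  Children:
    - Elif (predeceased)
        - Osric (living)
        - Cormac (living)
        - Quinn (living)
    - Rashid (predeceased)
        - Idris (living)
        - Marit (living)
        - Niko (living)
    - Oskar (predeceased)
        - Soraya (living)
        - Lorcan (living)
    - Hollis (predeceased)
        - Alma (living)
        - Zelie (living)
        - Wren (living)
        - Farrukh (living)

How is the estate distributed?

Ximena: ₹798,000; Osric: ₹90,000; Cormac: ₹90,000; Quinn: ₹90,000; Idris: ₹90,000; Marit: ₹90,000; Niko: ₹90,000; Soraya: ₹90,000; Lorcan: ₹90,000; Alma: ₹90,000; Zelie: ₹90,000; Wren: ₹90,000; Farrukh: ₹90,000

Ximena first takes ₹150,000, leaving a balance of ₹1,728,000. Ximena then takes three-eighths of the balance (₹648,000), for a total of ₹798,000. The remaining ₹1,080,000 passes to the descendants.
No child survives, so the initial division is made at the grandchildren's generation.
The descendants' portion (₹1,080,000) is divided into 12 shares of ₹90,000: Osric, Cormac, Quinn, Idris, Marit, Niko, Soraya, Lorcan, Alma, Zelie, Wren, and Farrukh each take ₹90,000.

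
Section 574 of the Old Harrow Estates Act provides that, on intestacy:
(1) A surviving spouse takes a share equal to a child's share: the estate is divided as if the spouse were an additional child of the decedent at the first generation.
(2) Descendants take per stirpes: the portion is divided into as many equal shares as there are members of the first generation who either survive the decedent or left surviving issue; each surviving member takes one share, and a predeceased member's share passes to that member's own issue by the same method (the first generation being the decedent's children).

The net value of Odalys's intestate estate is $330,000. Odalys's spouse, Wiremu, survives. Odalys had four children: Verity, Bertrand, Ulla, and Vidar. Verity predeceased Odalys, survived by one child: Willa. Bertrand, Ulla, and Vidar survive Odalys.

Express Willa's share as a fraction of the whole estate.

The spouse counts as an additional share at the children's level, so there are 5 primary shares of $66,000. Wiremu takes one such share ($66,000).
The children's combined portion ($264,000) is divided into 4 shares of $66,000: Bertrand, Ulla, and Vidar each take $66,000; Verity's $66,000 share passes to Verity's issue.
Verity's share ($66,000) passes entirely to Willa.

Willa receives 1/5 of the estate.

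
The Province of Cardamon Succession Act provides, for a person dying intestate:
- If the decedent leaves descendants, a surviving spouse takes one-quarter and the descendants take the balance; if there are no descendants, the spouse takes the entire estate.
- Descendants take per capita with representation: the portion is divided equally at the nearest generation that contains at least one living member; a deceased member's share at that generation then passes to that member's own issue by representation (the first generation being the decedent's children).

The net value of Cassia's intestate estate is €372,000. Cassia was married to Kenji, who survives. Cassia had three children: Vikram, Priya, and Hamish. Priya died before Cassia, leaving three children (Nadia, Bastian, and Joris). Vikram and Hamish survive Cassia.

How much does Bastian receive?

Bastian receives €31,000.

Kenji takes one-quarter of €372,000 = €93,000. The remaining €279,000 passes to the descendants.
The descendants' portion (€279,000) is divided into 3 shares of €93,000: Vikram and Hamish each take €93,000; Priya's €93,000 share passes to Priya's issue.
Priya's share (€93,000) is divided into 3 shares of €31,000: Nadia, Bastian, and Joris each take €31,000.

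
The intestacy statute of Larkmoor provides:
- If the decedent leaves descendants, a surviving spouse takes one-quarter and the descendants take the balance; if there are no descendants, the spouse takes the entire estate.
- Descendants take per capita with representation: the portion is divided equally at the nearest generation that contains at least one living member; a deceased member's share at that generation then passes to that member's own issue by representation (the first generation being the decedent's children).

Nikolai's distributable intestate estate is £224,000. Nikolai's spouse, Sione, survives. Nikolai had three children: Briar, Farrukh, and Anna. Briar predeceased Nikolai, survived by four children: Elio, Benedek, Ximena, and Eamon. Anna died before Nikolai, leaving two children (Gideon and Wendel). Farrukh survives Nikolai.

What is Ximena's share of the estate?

Sione takes one-quarter of £224,000 = £56,000. The remaining £168,000 passes to the descendants.
The descendants' portion (£168,000) is divided into 3 shares of £56,000: Farrukh takes £56,000; Briar's £56,000 share passes to Briar's issue; Anna's £56,000 share passes to Anna's issue.
Briar's share (£56,000) is divided into 4 shares of £14,000: Elio, Benedek, Ximena, and Eamon each take £14,000.
Anna's share (£56,000) is divided into 2 shares of £28,000: Gideon and Wendel each take £28,000.

Ximena receives £14,000.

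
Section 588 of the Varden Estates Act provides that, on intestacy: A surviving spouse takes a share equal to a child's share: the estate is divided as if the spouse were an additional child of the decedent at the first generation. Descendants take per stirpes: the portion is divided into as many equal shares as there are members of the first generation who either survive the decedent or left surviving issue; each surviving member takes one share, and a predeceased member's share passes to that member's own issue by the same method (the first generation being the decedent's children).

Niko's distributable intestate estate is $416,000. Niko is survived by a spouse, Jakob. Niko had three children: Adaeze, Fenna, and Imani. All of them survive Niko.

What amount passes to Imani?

Imani receives $104,000.

The spouse counts as an additional share at the children's level, so there are 4 primary shares of $104,000. Jakob takes one such share ($104,000).
The children's combined portion ($312,000) is divided into 3 shares of $104,000: Adaeze, Fenna, and Imani each take $104,000.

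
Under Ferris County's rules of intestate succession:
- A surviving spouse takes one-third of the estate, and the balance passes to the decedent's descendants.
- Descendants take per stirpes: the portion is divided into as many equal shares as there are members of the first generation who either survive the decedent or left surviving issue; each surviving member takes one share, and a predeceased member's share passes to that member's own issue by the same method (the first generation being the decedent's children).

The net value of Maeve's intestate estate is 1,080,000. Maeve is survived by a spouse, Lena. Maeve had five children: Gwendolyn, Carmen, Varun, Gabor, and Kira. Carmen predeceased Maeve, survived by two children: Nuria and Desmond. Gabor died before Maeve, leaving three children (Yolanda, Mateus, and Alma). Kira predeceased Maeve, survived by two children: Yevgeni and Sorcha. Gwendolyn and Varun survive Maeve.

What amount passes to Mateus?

Mateus receives 48,000.

Lena takes one-third of 1,080,000 = 360,000. The remaining 720,000 passes to the descendants.
The descendants' portion (720,000) is divided into 5 shares of 144,000: Gwendolyn and Varun each take 144,000; Carmen's 144,000 share passes to Carmen's issue; Gabor's 144,000 share passes to Gabor's issue; Kira's 144,000 share passes to Kira's issue.
Carmen's share (144,000) is divided into 2 shares of 72,000: Nuria and Desmond each take 72,000.
Gabor's share (144,000) is divided into 3 shares of 48,000: Yolanda, Mateus, and Alma each take 48,000.
Kira's share (144,000) is divided into 2 shares of 72,000: Yevgeni and Sorcha each take 72,000.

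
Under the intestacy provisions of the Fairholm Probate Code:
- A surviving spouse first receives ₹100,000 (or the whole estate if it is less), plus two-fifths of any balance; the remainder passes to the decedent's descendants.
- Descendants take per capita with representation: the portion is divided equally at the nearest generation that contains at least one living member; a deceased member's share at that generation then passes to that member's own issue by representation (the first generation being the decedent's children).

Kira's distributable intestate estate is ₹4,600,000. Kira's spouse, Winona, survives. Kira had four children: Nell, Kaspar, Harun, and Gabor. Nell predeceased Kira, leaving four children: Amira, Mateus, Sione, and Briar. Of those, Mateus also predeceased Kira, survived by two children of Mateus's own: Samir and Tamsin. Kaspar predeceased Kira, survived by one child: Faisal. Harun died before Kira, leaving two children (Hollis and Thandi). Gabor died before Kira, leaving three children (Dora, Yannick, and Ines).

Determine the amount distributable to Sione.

Winona first takes ₹100,000, leaving a balance of ₹4,500,000. Winona then takes two-fifths of the balance (₹1,800,000), for a total of ₹1,900,000. The remaining ₹2,700,000 passes to the descendants.
No child survives, so the initial division is made at the grandchildren's generation.
The descendants' portion (₹2,700,000) is divided into 10 shares of ₹270,000: Amira, Sione, Briar, Faisal, Hollis, Thandi, Dora, Yannick, and Ines each take ₹270,000; Mateus's ₹270,000 share passes to Mateus's issue.
Mateus's share (₹270,000) is divided into 2 shares of ₹135,000: Samir and Tamsin each take ₹135,000.

Sione receives ₹270,000.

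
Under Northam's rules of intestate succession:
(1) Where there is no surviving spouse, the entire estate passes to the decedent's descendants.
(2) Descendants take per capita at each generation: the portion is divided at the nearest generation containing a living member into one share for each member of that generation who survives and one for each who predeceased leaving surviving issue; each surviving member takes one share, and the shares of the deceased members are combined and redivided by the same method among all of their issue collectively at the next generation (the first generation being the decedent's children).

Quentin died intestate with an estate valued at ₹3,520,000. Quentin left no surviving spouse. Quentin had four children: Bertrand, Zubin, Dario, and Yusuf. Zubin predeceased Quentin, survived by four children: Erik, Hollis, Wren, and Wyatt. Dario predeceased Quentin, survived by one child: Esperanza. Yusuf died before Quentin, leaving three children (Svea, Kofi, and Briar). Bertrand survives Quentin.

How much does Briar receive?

The entire ₹3,520,000 passes to the descendants.
That amount (₹3,520,000) is divided at the children's generation into 4 shares of ₹880,000. Bertrand takes ₹880,000. The 3 shares of the deceased (Zubin, Dario, and Yusuf) are combined into a pool of ₹2,640,000.
That pool (₹2,640,000) is divided at the grandchildren's generation equally among Erik, Hollis, Wren, Wyatt, Esperanza, Svea, Kofi, and Briar: ₹330,000 each.

Briar receives ₹330,000.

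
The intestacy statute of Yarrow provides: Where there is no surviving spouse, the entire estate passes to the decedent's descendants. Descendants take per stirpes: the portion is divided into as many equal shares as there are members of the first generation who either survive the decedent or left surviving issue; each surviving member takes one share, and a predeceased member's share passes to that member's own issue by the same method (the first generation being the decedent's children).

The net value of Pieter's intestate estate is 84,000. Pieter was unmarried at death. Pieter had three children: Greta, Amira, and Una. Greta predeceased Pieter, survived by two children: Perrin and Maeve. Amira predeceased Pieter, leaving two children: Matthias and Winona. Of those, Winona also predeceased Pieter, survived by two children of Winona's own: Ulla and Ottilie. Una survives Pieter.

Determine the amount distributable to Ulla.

The entire 84,000 passes to the descendants.
That amount (84,000) is divided into 3 shares of 28,000: Una takes 28,000; Greta's 28,000 share passes to Greta's issue; Amira's 28,000 share passes to Amira's issue.
Greta's share (28,000) is divided into 2 shares of 14,000: Perrin and Maeve each take 14,000.
Amira's share (28,000) is divided into 2 shares of 14,000: Matthias takes 14,000; Winona's 14,000 share passes to Winona's issue.
Winona's share (14,000) is divided into 2 shares of 7,000: Ulla and Ottilie each take 7,000.

Ulla receives 7,000.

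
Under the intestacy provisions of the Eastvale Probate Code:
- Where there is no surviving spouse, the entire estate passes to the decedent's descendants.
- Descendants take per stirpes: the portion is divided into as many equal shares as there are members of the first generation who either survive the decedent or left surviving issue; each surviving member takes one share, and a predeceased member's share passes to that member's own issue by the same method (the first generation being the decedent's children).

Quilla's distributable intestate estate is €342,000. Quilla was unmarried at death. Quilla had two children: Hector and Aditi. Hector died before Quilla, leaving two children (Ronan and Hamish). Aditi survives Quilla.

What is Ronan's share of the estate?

Ronan receives €85,500.

The entire €342,000 passes to the descendants.
That amount (€342,000) is divided into 2 shares of €171,000: Aditi takes €171,000; Hector's €171,000 share passes to Hector's issue.
Hector's share (€171,000) is divided into 2 shares of €85,500: Ronan and Hamish each take €85,500.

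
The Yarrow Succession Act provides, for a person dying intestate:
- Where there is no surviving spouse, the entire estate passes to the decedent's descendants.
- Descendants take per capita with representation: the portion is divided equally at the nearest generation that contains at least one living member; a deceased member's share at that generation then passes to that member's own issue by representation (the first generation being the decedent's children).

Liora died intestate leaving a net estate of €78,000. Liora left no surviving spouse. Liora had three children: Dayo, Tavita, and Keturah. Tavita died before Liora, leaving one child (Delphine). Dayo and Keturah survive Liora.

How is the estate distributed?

Dayo: €26,000; Delphine: €26,000; Keturah: €26,000

The entire €78,000 passes to the descendants.
That amount (€78,000) is divided into 3 shares of €26,000: Dayo and Keturah each take €26,000; Tavita's €26,000 share passes to Tavita's issue.
Tavita's share (€26,000) passes entirely to Delphine.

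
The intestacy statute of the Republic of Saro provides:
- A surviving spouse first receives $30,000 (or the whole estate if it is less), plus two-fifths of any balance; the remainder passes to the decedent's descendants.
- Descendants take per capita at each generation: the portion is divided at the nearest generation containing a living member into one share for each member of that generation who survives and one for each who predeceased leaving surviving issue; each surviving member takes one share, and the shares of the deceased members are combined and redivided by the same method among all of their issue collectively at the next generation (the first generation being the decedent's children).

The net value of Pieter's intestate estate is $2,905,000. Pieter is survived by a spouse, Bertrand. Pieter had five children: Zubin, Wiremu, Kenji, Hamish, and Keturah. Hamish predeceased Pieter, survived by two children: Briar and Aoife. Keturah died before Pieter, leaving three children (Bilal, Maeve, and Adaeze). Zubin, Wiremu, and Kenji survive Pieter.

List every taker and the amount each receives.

Bertrand first takes $30,000, leaving a balance of $2,875,000. Bertrand then takes two-fifths of the balance ($1,150,000), for a total of $1,180,000. The remaining $1,725,000 passes to the descendants.
The descendants' portion ($1,725,000) is divided at the children's generation into 5 shares of $345,000. Zubin, Wiremu, and Kenji each take $345,000. The 2 shares of the deceased (Hamish and Keturah) are combined into a pool of $690,000.
That pool ($690,000) is divided at the grandchildren's generation equally among Briar, Aoife, Bilal, Maeve, and Adaeze: $138,000 each.

Bertrand: $1,180,000; Zubin: $345,000; Wiremu: $345,000; Kenji: $345,000; Briar: $138,000; Aoife: $138,000; Bilal: $138,000; Maeve: $138,000; Adaeze: $138,000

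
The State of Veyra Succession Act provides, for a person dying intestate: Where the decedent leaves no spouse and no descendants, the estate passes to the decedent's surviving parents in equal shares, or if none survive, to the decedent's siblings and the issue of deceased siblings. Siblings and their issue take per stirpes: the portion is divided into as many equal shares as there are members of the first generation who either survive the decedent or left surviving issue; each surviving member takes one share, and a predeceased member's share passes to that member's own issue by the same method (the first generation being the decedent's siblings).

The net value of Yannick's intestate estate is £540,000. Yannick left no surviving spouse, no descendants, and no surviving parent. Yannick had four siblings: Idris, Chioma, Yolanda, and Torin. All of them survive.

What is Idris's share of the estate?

Idris receives £135,000.

The entire £540,000 passes to the siblings and their issue.
That amount (£540,000) is divided into 4 shares of £135,000: Idris, Chioma, Yolanda, and Torin each take £135,000.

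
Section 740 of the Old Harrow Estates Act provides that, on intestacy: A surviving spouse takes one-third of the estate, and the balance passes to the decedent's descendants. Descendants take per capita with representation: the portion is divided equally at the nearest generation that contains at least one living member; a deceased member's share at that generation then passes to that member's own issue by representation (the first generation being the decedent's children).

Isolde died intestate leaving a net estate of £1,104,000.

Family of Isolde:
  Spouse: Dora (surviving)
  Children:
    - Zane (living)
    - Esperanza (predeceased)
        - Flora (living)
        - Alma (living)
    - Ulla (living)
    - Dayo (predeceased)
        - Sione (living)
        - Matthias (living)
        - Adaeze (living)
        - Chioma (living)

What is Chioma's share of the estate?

Dora takes one-third of £1,104,000 = £368,000. The remaining £736,000 passes to the descendants.
The descendants' portion (£736,000) is divided into 4 shares of £184,000: Zane and Ulla each take £184,000; Esperanza's £184,000 share passes to Esperanza's issue; Dayo's £184,000 share passes to Dayo's issue.
Esperanza's share (£184,000) is divided into 2 shares of £92,000: Flora and Alma each take £92,000.
Dayo's share (£184,000) is divided into 4 shares of £46,000: Sione, Matthias, Adaeze, and Chioma each take £46,000.

Chioma receives £46,000.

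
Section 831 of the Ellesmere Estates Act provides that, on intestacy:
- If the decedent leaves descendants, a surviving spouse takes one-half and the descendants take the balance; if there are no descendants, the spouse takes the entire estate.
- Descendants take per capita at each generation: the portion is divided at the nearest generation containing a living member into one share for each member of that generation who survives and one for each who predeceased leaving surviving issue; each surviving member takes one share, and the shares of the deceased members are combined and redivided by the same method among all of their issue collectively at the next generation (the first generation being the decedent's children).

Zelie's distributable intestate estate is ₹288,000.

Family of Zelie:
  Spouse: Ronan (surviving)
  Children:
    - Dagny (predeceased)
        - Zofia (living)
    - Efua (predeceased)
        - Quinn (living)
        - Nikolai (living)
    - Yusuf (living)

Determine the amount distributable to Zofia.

Ronan takes one-half of ₹288,000 = ₹144,000. The remaining ₹144,000 passes to the descendants.
The descendants' portion (₹144,000) is divided at the children's generation into 3 shares of ₹48,000. Yusuf takes ₹48,000. The 2 shares of the deceased (Dagny and Efua) are combined into a pool of ₹96,000.
That pool (₹96,000) is divided at the grandchildren's generation equally among Zofia, Quinn, and Nikolai: ₹32,000 each.

Zofia receives ₹32,000.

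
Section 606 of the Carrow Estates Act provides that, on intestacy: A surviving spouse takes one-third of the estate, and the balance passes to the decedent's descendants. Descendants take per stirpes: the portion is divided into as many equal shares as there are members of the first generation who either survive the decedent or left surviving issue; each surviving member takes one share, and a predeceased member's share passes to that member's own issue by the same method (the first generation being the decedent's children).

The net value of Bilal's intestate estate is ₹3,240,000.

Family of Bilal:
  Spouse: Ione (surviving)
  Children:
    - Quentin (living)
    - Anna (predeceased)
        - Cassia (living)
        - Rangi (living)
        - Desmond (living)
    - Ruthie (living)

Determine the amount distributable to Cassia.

Cassia receives ₹240,000.

Ione takes one-third of ₹3,240,000 = ₹1,080,000. The remaining ₹2,160,000 passes to the descendants.
The descendants' portion (₹2,160,000) is divided into 3 shares of ₹720,000: Quentin and Ruthie each take ₹720,000; Anna's ₹720,000 share passes to Anna's issue.
Anna's share (₹720,000) is divided into 3 shares of ₹240,000: Cassia, Rangi, and Desmond each take ₹240,000.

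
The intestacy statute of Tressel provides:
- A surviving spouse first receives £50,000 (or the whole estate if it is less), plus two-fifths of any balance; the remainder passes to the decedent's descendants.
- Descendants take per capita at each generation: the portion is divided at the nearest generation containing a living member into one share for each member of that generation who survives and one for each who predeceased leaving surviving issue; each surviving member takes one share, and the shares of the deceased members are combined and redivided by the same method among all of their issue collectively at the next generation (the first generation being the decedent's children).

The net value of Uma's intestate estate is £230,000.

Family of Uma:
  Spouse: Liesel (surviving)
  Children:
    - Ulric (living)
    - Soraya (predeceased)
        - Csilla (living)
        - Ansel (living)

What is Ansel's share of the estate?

Liesel first takes £50,000, leaving a balance of £180,000. Liesel then takes two-fifths of the balance (£72,000), for a total of £122,000. The remaining £108,000 passes to the descendants.
The descendants' portion (£108,000) is divided at the children's generation into 2 shares of £54,000. Ulric takes £54,000. The remaining share for the deceased Soraya (£54,000) is carried to the next generation.
That pool (£54,000) is divided at the grandchildren's generation equally among Csilla and Ansel: £27,000 each.

Ansel receives £27,000.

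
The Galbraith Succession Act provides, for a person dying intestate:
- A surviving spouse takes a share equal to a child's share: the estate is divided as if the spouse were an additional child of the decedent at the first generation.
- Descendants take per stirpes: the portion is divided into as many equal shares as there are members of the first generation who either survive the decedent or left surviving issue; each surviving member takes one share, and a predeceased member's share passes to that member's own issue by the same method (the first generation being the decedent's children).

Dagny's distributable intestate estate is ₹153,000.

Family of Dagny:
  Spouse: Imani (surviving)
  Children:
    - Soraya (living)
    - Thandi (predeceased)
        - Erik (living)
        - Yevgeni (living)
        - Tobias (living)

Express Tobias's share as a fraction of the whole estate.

Tobias receives 1/9 of the estate.

The spouse counts as an additional share at the children's level, so there are 3 primary shares of ₹51,000. Imani takes one such share (₹51,000).
The children's combined portion (₹102,000) is divided into 2 shares of ₹51,000: Soraya takes ₹51,000; Thandi's ₹51,000 share passes to Thandi's issue.
Thandi's share (₹51,000) is divided into 3 shares of ₹17,000: Erik, Yevgeni, and Tobias each take ₹17,000.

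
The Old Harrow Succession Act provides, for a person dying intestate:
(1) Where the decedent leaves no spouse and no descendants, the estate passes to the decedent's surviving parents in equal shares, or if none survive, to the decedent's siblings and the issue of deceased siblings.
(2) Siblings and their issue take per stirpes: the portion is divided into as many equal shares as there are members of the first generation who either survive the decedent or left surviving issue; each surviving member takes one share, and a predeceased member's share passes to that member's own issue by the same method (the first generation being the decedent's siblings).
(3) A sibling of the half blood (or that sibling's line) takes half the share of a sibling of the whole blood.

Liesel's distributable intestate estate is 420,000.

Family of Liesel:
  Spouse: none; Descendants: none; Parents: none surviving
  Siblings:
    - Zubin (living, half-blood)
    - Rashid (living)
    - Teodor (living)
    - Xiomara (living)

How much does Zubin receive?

Zubin receives 60,000.

The entire 420,000 passes to the siblings and their issue.
Counting each half-blood sibling's line as half a unit, there are 7/2 units in 420,000, so one unit is 120,000. Whole-blood lines (Rashid, Teodor, and Xiomara) take 120,000 each; half-blood lines (Zubin) take 60,000 each.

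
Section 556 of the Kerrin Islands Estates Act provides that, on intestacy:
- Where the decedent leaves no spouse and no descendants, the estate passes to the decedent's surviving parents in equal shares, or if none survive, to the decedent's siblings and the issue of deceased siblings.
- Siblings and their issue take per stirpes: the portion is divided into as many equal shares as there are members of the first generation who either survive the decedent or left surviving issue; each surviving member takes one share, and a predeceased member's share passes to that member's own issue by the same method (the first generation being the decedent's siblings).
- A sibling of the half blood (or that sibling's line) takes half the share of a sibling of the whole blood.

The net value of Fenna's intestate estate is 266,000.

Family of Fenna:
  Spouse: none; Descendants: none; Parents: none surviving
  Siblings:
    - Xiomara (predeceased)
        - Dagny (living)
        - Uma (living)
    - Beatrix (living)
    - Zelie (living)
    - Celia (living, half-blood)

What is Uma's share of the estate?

The entire 266,000 passes to the siblings and their issue.
Counting each half-blood sibling's line as half a unit, there are 7/2 units in 266,000, so one unit is 76,000. Whole-blood lines (Xiomara, Beatrix, and Zelie) take 76,000 each; half-blood lines (Celia) take 38,000 each.
Xiomara's share (76,000) is divided into 2 shares of 38,000: Dagny and Uma each take 38,000.

Uma receives 38,000.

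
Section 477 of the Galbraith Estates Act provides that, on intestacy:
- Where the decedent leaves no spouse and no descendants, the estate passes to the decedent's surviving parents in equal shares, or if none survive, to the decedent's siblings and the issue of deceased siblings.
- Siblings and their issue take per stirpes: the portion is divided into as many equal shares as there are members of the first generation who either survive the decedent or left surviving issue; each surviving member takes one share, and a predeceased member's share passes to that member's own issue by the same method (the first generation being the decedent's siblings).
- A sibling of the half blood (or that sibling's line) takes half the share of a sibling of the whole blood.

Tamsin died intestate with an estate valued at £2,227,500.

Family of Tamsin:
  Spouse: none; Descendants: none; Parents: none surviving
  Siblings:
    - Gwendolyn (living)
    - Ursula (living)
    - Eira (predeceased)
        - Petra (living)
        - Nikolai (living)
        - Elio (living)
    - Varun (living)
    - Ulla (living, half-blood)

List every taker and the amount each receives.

Gwendolyn: £495,000; Ursula: £495,000; Petra: £165,000; Nikolai: £165,000; Elio: £165,000; Varun: £495,000; Ulla: £247,500

The entire £2,227,500 passes to the siblings and their issue.
Counting each half-blood sibling's line as half a unit, there are 9/2 units in £2,227,500, so one unit is £495,000. Whole-blood lines (Gwendolyn, Ursula, Eira, and Varun) take £495,000 each; half-blood lines (Ulla) take £247,500 each.
Eira's share (£495,000) is divided into 3 shares of £165,000: Petra, Nikolai, and Elio each take £165,000.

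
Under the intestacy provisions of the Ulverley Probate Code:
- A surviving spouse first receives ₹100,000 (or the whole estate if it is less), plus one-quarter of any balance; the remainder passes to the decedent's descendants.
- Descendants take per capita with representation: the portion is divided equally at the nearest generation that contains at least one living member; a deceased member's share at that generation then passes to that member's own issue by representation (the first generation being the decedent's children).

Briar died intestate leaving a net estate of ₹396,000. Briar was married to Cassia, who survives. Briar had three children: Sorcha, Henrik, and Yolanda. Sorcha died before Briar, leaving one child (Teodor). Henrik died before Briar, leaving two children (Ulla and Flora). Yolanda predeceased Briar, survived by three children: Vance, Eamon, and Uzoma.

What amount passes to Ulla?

Ulla receives ₹37,000.

Cassia first takes ₹100,000, leaving a balance of ₹296,000. Cassia then takes one-quarter of the balance (₹74,000), for a total of ₹174,000. The remaining ₹222,000 passes to the descendants.
No child survives, so the initial division is made at the grandchildren's generation.
The descendants' portion (₹222,000) is divided into 6 shares of ₹37,000: Teodor, Ulla, Flora, Vance, Eamon, and Uzoma each take ₹37,000.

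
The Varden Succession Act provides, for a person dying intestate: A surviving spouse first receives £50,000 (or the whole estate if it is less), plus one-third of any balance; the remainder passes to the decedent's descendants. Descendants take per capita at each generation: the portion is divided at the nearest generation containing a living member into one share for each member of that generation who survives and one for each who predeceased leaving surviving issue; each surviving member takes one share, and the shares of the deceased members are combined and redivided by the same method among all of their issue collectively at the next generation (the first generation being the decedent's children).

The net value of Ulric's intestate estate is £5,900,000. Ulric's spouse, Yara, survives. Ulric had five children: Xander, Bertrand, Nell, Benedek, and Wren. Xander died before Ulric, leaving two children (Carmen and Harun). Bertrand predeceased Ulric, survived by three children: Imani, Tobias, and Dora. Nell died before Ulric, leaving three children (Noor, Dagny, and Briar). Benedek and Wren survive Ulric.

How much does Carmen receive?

Carmen receives £292,500.

Yara first takes £50,000, leaving a balance of £5,850,000. Yara then takes one-third of the balance (£1,950,000), for a total of £2,000,000. The remaining £3,900,000 passes to the descendants.
The descendants' portion (£3,900,000) is divided at the children's generation into 5 shares of £780,000. Benedek and Wren each take £780,000. The 3 shares of the deceased (Xander, Bertrand, and Nell) are combined into a pool of £2,340,000.
That pool (£2,340,000) is divided at the grandchildren's generation equally among Carmen, Harun, Imani, Tobias, Dora, Noor, Dagny, and Briar: £292,500 each.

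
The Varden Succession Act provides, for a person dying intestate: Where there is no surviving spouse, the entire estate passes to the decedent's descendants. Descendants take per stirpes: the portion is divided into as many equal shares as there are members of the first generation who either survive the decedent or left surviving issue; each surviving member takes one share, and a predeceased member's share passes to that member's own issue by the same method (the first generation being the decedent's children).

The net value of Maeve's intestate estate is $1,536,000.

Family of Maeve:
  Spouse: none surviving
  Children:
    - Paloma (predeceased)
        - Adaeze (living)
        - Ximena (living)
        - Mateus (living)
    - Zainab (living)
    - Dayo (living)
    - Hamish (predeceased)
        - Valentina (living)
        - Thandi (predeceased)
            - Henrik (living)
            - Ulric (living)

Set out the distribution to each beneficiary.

The entire $1,536,000 passes to the descendants.
That amount ($1,536,000) is divided into 4 shares of $384,000: Zainab and Dayo each take $384,000; Paloma's $384,000 share passes to Paloma's issue; Hamish's $384,000 share passes to Hamish's issue.
Paloma's share ($384,000) is divided into 3 shares of $128,000: Adaeze, Ximena, and Mateus each take $128,000.
Hamish's share ($384,000) is divided into 2 shares of $192,000: Valentina takes $192,000; Thandi's $192,000 share passes to Thandi's issue.
Thandi's share ($192,000) is divided into 2 shares of $96,000: Henrik and Ulric each take $96,000.

Adaeze: $128,000; Ximena: $128,000; Mateus: $128,000; Zainab: $384,000; Dayo: $384,000; Valentina: $192,000; Henrik: $96,000; Ulric: $96,000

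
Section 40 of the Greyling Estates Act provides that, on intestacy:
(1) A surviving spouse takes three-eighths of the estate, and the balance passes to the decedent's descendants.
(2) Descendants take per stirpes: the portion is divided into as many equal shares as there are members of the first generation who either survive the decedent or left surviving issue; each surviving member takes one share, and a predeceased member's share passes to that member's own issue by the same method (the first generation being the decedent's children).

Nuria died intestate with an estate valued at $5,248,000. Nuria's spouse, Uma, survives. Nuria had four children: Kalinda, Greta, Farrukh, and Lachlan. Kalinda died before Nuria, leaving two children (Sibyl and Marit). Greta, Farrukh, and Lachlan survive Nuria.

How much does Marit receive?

Uma takes three-eighths of $5,248,000 = $1,968,000. The remaining $3,280,000 passes to the descendants.
The descendants' portion ($3,280,000) is divided into 4 shares of $820,000: Greta, Farrukh, and Lachlan each take $820,000; Kalinda's $820,000 share passes to Kalinda's issue.
Kalinda's share ($820,000) is divided into 2 shares of $410,000: Sibyl and Marit each take $410,000.

Marit receives $410,000.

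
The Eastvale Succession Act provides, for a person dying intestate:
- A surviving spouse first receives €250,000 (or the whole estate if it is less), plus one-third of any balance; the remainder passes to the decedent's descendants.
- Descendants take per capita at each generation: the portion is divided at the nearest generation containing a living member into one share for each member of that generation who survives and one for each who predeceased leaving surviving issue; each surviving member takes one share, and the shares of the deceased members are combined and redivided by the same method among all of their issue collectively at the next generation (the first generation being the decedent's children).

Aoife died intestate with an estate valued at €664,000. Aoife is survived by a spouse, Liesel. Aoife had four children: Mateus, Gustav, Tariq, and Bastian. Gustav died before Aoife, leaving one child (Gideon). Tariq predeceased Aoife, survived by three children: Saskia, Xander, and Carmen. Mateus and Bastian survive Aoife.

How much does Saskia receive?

Liesel first takes €250,000, leaving a balance of €414,000. Liesel then takes one-third of the balance (€138,000), for a total of €388,000. The remaining €276,000 passes to the descendants.
The descendants' portion (€276,000) is divided at the children's generation into 4 shares of €69,000. Mateus and Bastian each take €69,000. The 2 shares of the deceased (Gustav and Tariq) are combined into a pool of €138,000.
That pool (€138,000) is divided at the grandchildren's generation equally among Gideon, Saskia, Xander, and Carmen: €34,500 each.

Saskia receives €34,500.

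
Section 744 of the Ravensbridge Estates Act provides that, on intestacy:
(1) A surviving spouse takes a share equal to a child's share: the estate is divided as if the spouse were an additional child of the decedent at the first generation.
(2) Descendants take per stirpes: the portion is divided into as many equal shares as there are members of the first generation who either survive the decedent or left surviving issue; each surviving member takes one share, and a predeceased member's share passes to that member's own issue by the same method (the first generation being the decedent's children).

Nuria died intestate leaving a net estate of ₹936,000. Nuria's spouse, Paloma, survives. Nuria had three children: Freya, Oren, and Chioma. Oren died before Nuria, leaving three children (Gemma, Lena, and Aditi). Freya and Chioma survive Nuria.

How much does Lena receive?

The spouse counts as an additional share at the children's level, so there are 4 primary shares of ₹234,000. Paloma takes one such share (₹234,000).
The children's combined portion (₹702,000) is divided into 3 shares of ₹234,000: Freya and Chioma each take ₹234,000; Oren's ₹234,000 share passes to Oren's issue.
Oren's share (₹234,000) is divided into 3 shares of ₹78,000: Gemma, Lena, and Aditi each take ₹78,000.

Lena receives ₹78,000.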